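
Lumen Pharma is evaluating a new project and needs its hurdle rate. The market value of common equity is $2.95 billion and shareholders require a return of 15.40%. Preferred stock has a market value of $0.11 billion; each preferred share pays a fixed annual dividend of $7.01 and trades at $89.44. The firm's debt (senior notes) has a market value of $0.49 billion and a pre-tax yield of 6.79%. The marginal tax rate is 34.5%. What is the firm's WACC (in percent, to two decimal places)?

13.65%

Cost of preferred: Rp = 7.01 / 89.44 = 7.8377%.
Total capital V = 2.95 + 0.11 + 0.49 = 3.55.
Equity: weight = 2.95/3.55 = 0.8310; cost = 15.4%.
Preferred: weight = 0.11/3.55 = 0.0310; cost = 7.8377%.
Senior notes: weight = 0.49/3.55 = 0.1380; after-tax cost = 6.79% × (1 − 34.5%) = 4.4474%.
WACC = 0.8310 × 15.4000% + 0.0310 × 7.8377% + 0.1380 × 4.4474% = 13.6539%.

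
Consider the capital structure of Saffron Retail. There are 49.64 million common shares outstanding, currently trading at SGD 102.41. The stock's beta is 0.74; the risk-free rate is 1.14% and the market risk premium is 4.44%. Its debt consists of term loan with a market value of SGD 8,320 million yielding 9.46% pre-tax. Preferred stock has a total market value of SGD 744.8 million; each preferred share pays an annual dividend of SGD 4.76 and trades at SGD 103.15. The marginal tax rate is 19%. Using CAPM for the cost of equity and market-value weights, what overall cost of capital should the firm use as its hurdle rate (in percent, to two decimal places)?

6.34%

Cost of equity via CAPM: Re = 1.14% + 0.74 × 4.44% = 4.4256%.
Cost of preferred: Rp = 4.76 / 103.15 = 4.6146%.
Market value of equity E = 102.41 × 49.64m = 5083.6324m.
Total capital V = 5083.6324 + 744.8 + 8320 = 14148.4324.
Equity: weight = 5083.6324/14148.4324 = 0.3593; cost = 4.4256%.
Preferred: weight = 744.8/14148.4324 = 0.0526; cost = 4.6146%.
Term loan: weight = 8320/14148.4324 = 0.5881; after-tax cost = 9.46% × (1 − 19%) = 7.6626%.
WACC = 0.3593 × 4.4256% + 0.0526 × 4.6146% + 0.5881 × 7.6626% = 6.3391%.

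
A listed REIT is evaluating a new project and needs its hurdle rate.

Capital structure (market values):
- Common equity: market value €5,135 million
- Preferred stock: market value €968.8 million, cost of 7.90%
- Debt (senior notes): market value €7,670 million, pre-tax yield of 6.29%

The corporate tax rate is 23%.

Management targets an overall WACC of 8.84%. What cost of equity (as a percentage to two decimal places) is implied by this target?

Total capital V = 5135 + 968.8 + 7670 = 13773.8.
Equity weight = 5135/13773.8 = 0.3728.
Preferred weight = 968.8/13773.8 = 0.0703.
Senior notes weight = 7670/13773.8 = 0.5569.
Debt contribution = 0.5569 × 6.29% × (1 − 23%) = 2.6970%.
Preferred contribution = 0.0703 × 7.9% = 0.5557%.
Required equity contribution = 8.84% − 3.2527% = 5.5873%.
Re = 5.5873% / 0.3728 = 14.9871%.

14.99%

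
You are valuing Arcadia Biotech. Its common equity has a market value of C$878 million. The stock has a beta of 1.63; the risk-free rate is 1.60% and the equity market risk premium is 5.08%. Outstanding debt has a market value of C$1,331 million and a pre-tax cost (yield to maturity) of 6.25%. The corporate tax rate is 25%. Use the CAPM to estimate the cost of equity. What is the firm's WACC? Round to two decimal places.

Cost of equity via CAPM: Re = 1.6% + 1.63 × 5.08% = 9.8804%.
Total capital V = 878 + 1331 = 2209.
Equity: weight = 878/2209 = 0.3975; cost = 9.8804%.
Debt: weight = 1331/2209 = 0.6025; after-tax cost = 6.25% × (1 − 25%) = 4.6875%.
WACC = 0.3975 × 9.8804% + 0.6025 × 4.6875% = 6.7515%.

6.75%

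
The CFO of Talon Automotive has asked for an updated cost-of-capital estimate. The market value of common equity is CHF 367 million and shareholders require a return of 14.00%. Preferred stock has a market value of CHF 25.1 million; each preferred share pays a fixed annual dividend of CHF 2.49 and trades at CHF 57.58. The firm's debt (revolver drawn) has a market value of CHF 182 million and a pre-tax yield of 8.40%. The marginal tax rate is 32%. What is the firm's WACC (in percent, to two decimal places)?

Cost of preferred: Rp = 2.49 / 57.58 = 4.3244%.
Total capital V = 367 + 25.1 + 182 = 574.1.
Equity: weight = 367/574.1 = 0.6393; cost = 14%.
Preferred: weight = 25.1/574.1 = 0.0437; cost = 4.3244%.
Revolver drawn: weight = 182/574.1 = 0.3170; after-tax cost = 8.4% × (1 − 32%) = 5.7120%.
WACC = 0.6393 × 14.0000% + 0.0437 × 4.3244% + 0.3170 × 5.7120% = 10.9495%.

10.95%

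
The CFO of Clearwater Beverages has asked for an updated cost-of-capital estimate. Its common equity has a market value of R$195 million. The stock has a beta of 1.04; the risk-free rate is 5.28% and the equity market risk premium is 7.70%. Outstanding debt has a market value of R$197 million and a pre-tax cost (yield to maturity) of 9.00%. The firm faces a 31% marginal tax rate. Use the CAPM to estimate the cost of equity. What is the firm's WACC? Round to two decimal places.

9.73%

Cost of equity via CAPM: Re = 5.28% + 1.04 × 7.7% = 13.2880%.
Total capital V = 195 + 197 = 392.
Equity: weight = 195/392 = 0.4974; cost = 13.288%.
Debt: weight = 197/392 = 0.5026; after-tax cost = 9% × (1 − 31%) = 6.2100%.
WACC = 0.4974 × 13.2880% + 0.5026 × 6.2100% = 9.7309%.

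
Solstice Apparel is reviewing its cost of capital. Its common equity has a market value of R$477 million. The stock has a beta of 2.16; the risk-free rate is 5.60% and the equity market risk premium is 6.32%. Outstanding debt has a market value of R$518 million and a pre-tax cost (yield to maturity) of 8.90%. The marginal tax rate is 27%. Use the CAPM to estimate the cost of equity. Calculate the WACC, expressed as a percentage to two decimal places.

Cost of equity via CAPM: Re = 5.6% + 2.16 × 6.32% = 19.2512%.
Total capital V = 477 + 518 = 995.
Equity: weight = 477/995 = 0.4794; cost = 19.2512%.
Debt: weight = 518/995 = 0.5206; after-tax cost = 8.9% × (1 − 27%) = 6.4970%.
WACC = 0.4794 × 19.2512% + 0.5206 × 6.4970% = 12.6113%.

12.61%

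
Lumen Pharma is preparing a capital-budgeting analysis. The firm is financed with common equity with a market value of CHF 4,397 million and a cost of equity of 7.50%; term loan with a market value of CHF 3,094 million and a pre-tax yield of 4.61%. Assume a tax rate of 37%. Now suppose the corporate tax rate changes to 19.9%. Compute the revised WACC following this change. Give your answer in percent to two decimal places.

5.93%

After the change:
Total capital V = 4397 + 3094 = 7491.
Equity: weight = 4397/7491 = 0.5870; cost = 7.5%.
Term loan: weight = 3094/7491 = 0.4130; after-tax cost = 4.61% × (1 − 19.9%) = 3.6926%.
WACC = 0.5870 × 7.5000% + 0.4130 × 3.6926% = 5.9274%.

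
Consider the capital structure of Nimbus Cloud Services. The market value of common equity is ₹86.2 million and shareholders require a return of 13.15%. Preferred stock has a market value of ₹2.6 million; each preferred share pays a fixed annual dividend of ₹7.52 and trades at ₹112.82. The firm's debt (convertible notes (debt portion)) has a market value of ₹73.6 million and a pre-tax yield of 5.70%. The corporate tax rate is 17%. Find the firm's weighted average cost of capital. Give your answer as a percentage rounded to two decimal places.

9.23%

Cost of preferred: Rp = 7.52 / 112.82 = 6.6655%.
Total capital V = 86.2 + 2.6 + 73.6 = 162.4.
Equity: weight = 86.2/162.4 = 0.5308; cost = 13.15%.
Preferred: weight = 2.6/162.4 = 0.0160; cost = 6.6655%.
Convertible notes (debt portion): weight = 73.6/162.4 = 0.4532; after-tax cost = 5.7% × (1 − 17%) = 4.7310%.
WACC = 0.5308 × 13.1500% + 0.0160 × 6.6655% + 0.4532 × 4.7310% = 9.2307%.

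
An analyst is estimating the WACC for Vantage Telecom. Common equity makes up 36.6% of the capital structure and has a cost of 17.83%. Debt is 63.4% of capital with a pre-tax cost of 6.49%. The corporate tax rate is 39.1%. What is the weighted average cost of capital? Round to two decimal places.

After-tax cost of debt = 6.49% × (1 − 39.1%) = 3.9524%.
WACC = 0.366 × 17.8300% + 0.634 × 3.9524% = 9.0316%.

9.03%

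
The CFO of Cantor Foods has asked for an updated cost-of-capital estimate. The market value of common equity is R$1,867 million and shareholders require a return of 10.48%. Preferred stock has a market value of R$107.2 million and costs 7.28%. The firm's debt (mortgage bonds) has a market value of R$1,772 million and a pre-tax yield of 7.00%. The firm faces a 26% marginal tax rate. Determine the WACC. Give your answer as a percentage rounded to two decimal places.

Total capital V = 1867 + 107.2 + 1772 = 3746.2.
Equity: weight = 1867/3746.2 = 0.4984; cost = 10.48%.
Preferred: weight = 107.2/3746.2 = 0.0286; cost = 7.28%.
Mortgage bonds: weight = 1772/3746.2 = 0.4730; after-tax cost = 7% × (1 − 26%) = 5.1800%.
WACC = 0.4984 × 10.4800% + 0.0286 × 7.2800% + 0.4730 × 5.1800% = 7.8815%.

7.88%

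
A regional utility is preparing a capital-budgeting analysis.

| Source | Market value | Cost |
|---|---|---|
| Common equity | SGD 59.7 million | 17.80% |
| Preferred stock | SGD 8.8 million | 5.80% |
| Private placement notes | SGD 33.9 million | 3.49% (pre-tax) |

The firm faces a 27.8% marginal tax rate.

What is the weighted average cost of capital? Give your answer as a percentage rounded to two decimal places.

11.71%

Total capital V = 59.7 + 8.8 + 33.9 = 102.4.
Equity: weight = 59.7/102.4 = 0.5830; cost = 17.8%.
Preferred: weight = 8.8/102.4 = 0.0859; cost = 5.8%.
Private placement notes: weight = 33.9/102.4 = 0.3311; after-tax cost = 3.49% × (1 − 27.8%) = 2.5198%.
WACC = 0.5830 × 17.8000% + 0.0859 × 5.8000% + 0.3311 × 2.5198% = 11.7102%.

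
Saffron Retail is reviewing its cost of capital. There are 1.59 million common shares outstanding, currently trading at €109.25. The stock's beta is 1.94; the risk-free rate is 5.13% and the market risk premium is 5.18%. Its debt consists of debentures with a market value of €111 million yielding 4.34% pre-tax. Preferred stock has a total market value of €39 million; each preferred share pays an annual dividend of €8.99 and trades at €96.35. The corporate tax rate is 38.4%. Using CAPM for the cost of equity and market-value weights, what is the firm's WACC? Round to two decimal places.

Cost of equity via CAPM: Re = 5.13% + 1.94 × 5.18% = 15.1792%.
Cost of preferred: Rp = 8.99 / 96.35 = 9.3306%.
Market value of equity E = 109.25 × 1.59m = 173.7075m.
Total capital V = 173.7075 + 39 + 111 = 323.7075.
Equity: weight = 173.7075/323.7075 = 0.5366; cost = 15.1792%.
Preferred: weight = 39/323.7075 = 0.1205; cost = 9.3306%.
Debentures: weight = 111/323.7075 = 0.3429; after-tax cost = 4.34% × (1 − 38.4%) = 2.6734%.
WACC = 0.5366 × 15.1792% + 0.1205 × 9.3306% + 0.3429 × 2.6734% = 10.1863%.

10.19%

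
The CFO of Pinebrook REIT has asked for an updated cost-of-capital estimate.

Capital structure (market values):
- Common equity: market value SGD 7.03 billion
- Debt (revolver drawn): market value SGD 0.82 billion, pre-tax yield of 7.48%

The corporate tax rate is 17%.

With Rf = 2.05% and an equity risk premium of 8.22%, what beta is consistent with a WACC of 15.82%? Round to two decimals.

1.81

Total capital V = 7.03 + 0.82 = 7.85.
Equity weight = 7.03/7.85 = 0.8955.
Revolver drawn weight = 0.82/7.85 = 0.1045.
Debt contribution = 0.1045 × 7.48% × (1 − 17%) = 0.6485%.
Required equity contribution = 15.82% − 0.6485% = 15.1715%  ⇒  Re = 16.9411%.
CAPM: 16.9411% = 2.05% + β × 8.22%  ⇒  β = 1.8116.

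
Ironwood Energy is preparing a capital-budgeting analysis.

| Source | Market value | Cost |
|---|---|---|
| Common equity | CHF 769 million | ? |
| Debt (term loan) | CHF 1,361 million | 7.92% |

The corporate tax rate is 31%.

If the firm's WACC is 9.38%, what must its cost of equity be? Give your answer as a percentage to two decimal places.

Total capital V = 769 + 1361 = 2130.
Equity weight = 769/2130 = 0.3610.
Term loan weight = 1361/2130 = 0.6390.
Debt contribution = 0.6390 × 7.92% × (1 − 31%) = 3.4918%.
Required equity contribution = 9.38% − 3.4918% = 5.8882%.
Re = 5.8882% / 0.3610 = 16.3092%.

16.31%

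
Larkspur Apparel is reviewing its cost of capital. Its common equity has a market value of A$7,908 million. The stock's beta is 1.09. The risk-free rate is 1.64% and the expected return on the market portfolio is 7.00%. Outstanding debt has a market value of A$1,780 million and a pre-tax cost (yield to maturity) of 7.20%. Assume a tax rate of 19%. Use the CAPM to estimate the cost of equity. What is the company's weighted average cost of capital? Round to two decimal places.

Market risk premium = 7.0% − 1.64% = 5.36%.
Cost of equity via CAPM: Re = 1.64% + 1.09 × 5.36% = 7.4824%.
Total capital V = 7908 + 1780 = 9688.
Equity: weight = 7908/9688 = 0.8163; cost = 7.4824%.
Debt: weight = 1780/9688 = 0.1837; after-tax cost = 7.2% × (1 − 19%) = 5.8320%.
WACC = 0.8163 × 7.4824% + 0.1837 × 5.8320% = 7.1792%.

7.18%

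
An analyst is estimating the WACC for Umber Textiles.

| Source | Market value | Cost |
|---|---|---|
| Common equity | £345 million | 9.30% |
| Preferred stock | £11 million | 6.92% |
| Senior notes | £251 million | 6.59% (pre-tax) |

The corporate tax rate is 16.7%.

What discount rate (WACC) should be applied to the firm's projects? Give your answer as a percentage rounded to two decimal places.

Total capital V = 345 + 11 + 251 = 607.
Equity: weight = 345/607 = 0.5684; cost = 9.3%.
Preferred: weight = 11/607 = 0.0181; cost = 6.92%.
Senior notes: weight = 251/607 = 0.4135; after-tax cost = 6.59% × (1 − 16.7%) = 5.4895%.
WACC = 0.5684 × 9.3000% + 0.0181 × 6.9200% + 0.4135 × 5.4895% = 7.6812%.

7.68%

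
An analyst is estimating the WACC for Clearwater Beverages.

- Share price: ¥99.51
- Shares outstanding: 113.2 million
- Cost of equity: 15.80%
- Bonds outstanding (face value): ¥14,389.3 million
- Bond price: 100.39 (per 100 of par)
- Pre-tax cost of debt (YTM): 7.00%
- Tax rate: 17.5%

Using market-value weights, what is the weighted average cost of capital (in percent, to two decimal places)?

Market value of equity E = 99.51 × 113.2m = 11264.532m. Market value of debt D = 14389.3m × 100.39/100 = 14445.41827m.
Total capital V = 11264.532 + 14445.41827 = 25709.95027.
Equity: weight = 11264.532/25709.95027 = 0.4381; cost = 15.8%.
Bonds outstanding: weight = 14445.41827/25709.95027 = 0.5619; after-tax cost = 7% × (1 − 17.5%) = 5.7750%.
WACC = 0.4381 × 15.8000% + 0.5619 × 5.7750% = 10.1673%.

10.17%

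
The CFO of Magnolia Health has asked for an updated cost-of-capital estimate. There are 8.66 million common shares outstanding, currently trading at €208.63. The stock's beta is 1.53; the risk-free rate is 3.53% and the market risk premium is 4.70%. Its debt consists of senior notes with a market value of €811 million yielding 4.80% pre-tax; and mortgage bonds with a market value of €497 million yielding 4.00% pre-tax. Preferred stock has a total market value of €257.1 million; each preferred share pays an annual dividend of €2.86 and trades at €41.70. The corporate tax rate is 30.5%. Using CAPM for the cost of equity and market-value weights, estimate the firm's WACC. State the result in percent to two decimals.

7.48%

Cost of equity via CAPM: Re = 3.53% + 1.53 × 4.7% = 10.7210%.
Cost of preferred: Rp = 2.86 / 41.7 = 6.8585%.
Market value of equity E = 208.63 × 8.66m = 1806.7358m.
Total capital V = 1806.7358 + 257.1 + 811 + 497 = 3371.8358.
Equity: weight = 1806.7358/3371.8358 = 0.5358; cost = 10.721%.
Preferred: weight = 257.1/3371.8358 = 0.0762; cost = 6.8585%.
Senior notes: weight = 811/3371.8358 = 0.2405; after-tax cost = 4.8% × (1 − 30.5%) = 3.3360%.
Mortgage bonds: weight = 497/3371.8358 = 0.1474; after-tax cost = 4% × (1 − 30.5%) = 2.7800%.
WACC = 0.5358 × 10.7210% + 0.0762 × 6.8585% + 0.2405 × 3.3360% + 0.1474 × 2.7800% = 7.4798%.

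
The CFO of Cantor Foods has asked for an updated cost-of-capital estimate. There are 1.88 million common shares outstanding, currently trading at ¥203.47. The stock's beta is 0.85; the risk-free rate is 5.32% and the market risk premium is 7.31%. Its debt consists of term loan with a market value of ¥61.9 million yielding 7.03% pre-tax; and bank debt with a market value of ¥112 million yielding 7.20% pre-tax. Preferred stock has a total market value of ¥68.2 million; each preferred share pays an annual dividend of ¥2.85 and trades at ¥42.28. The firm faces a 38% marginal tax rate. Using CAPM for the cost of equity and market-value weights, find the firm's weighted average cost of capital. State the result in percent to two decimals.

Cost of equity via CAPM: Re = 5.32% + 0.85 × 7.31% = 11.5335%.
Cost of preferred: Rp = 2.85 / 42.28 = 6.7408%.
Market value of equity E = 203.47 × 1.88m = 382.5236m.
Total capital V = 382.5236 + 68.2 + 61.9 + 112 = 624.6236.
Equity: weight = 382.5236/624.6236 = 0.6124; cost = 11.5335%.
Preferred: weight = 68.2/624.6236 = 0.1092; cost = 6.7408%.
Term loan: weight = 61.9/624.6236 = 0.0991; after-tax cost = 7.03% × (1 − 38%) = 4.3586%.
Bank debt: weight = 112/624.6236 = 0.1793; after-tax cost = 7.2% × (1 − 38%) = 4.4640%.
WACC = 0.6124 × 11.5335% + 0.1092 × 6.7408% + 0.0991 × 4.3586% + 0.1793 × 4.4640% = 9.0316%.

9.03%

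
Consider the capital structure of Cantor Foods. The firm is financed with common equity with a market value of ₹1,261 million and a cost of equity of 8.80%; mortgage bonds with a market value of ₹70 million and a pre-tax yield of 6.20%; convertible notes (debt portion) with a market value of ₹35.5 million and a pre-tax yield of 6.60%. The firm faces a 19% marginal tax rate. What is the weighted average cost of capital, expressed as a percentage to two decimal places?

Total capital V = 1261 + 70 + 35.5 = 1366.5.
Equity: weight = 1261/1366.5 = 0.9228; cost = 8.8%.
Mortgage bonds: weight = 70/1366.5 = 0.0512; after-tax cost = 6.2% × (1 − 19%) = 5.0220%.
Convertible notes (debt portion): weight = 35.5/1366.5 = 0.0260; after-tax cost = 6.6% × (1 − 19%) = 5.3460%.
WACC = 0.9228 × 8.8000% + 0.0512 × 5.0220% + 0.0260 × 5.3460% = 8.5167%.

8.52%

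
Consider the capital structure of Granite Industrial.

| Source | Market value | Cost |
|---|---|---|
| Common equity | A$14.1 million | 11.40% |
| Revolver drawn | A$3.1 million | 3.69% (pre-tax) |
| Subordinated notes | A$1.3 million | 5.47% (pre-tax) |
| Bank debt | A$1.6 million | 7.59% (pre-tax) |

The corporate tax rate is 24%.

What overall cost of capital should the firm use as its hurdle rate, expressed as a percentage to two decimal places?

Total capital V = 14.1 + 3.1 + 1.3 + 1.6 = 20.1.
Equity: weight = 14.1/20.1 = 0.7015; cost = 11.4%.
Revolver drawn: weight = 3.1/20.1 = 0.1542; after-tax cost = 3.69% × (1 − 24%) = 2.8044%.
Subordinated notes: weight = 1.3/20.1 = 0.0647; after-tax cost = 5.47% × (1 − 24%) = 4.1572%.
Bank debt: weight = 1.6/20.1 = 0.0796; after-tax cost = 7.59% × (1 − 24%) = 5.7684%.
WACC = 0.7015 × 11.4000% + 0.1542 × 2.8044% + 0.0647 × 4.1572% + 0.0796 × 5.7684% = 9.1576%.

9.16%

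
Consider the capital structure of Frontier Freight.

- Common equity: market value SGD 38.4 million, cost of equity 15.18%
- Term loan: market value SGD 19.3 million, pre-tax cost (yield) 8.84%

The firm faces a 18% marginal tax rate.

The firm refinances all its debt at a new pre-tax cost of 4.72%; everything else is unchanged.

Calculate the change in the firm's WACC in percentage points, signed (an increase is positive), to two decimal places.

Current WACC:
Total capital V = 38.4 + 19.3 = 57.7.
Equity: weight = 38.4/57.7 = 0.6655; cost = 15.18%.
Term loan: weight = 19.3/57.7 = 0.3345; after-tax cost = 8.84% × (1 − 18%) = 7.2488%.
WACC = 0.6655 × 15.1800% + 0.3345 × 7.2488% = 12.5271%.
After the change:
Total capital V = 38.4 + 19.3 = 57.7.
Equity: weight = 38.4/57.7 = 0.6655; cost = 15.18%.
Term loan: weight = 19.3/57.7 = 0.3345; after-tax cost = 4.72% × (1 − 18%) = 3.8704%.
WACC = 0.6655 × 15.1800% + 0.3345 × 3.8704% = 11.3971%.
Change in WACC = 11.3971% − 12.5271% = -1.1300 pp.

-1.13 pp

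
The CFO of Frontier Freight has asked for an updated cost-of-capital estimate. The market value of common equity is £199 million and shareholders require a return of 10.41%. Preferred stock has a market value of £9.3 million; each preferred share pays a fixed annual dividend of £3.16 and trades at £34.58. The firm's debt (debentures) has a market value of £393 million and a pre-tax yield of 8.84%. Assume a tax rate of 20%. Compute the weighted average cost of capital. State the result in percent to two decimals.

8.21%

Cost of preferred: Rp = 3.16 / 34.58 = 9.1382%.
Total capital V = 199 + 9.3 + 393 = 601.3.
Equity: weight = 199/601.3 = 0.3309; cost = 10.41%.
Preferred: weight = 9.3/601.3 = 0.0155; cost = 9.1382%.
Debentures: weight = 393/601.3 = 0.6536; after-tax cost = 8.84% × (1 − 20%) = 7.0720%.
WACC = 0.3309 × 10.4100% + 0.0155 × 9.1382% + 0.6536 × 7.0720% = 8.2087%.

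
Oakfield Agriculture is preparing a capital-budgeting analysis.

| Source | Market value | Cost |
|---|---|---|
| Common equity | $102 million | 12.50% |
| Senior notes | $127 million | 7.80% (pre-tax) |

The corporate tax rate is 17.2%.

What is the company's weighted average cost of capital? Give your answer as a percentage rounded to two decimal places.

9.15%

Total capital V = 102 + 127 = 229.
Equity: weight = 102/229 = 0.4454; cost = 12.5%.
Senior notes: weight = 127/229 = 0.5546; after-tax cost = 7.8% × (1 − 17.2%) = 6.4584%.
WACC = 0.4454 × 12.5000% + 0.5546 × 6.4584% = 9.1494%.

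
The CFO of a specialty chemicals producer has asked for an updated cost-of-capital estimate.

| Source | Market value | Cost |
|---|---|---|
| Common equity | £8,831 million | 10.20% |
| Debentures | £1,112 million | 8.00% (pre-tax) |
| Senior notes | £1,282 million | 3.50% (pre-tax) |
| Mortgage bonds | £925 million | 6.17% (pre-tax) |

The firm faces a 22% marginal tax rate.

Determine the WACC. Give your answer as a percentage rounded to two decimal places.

Total capital V = 8831 + 1112 + 1282 + 925 = 12150.
Equity: weight = 8831/12150 = 0.7268; cost = 10.2%.
Debentures: weight = 1112/12150 = 0.0915; after-tax cost = 8% × (1 − 22%) = 6.2400%.
Senior notes: weight = 1282/12150 = 0.1055; after-tax cost = 3.5% × (1 − 22%) = 2.7300%.
Mortgage bonds: weight = 925/12150 = 0.0761; after-tax cost = 6.17% × (1 − 22%) = 4.8126%.
WACC = 0.7268 × 10.2000% + 0.0915 × 6.2400% + 0.1055 × 2.7300% + 0.0761 × 4.8126% = 8.6392%.

8.64%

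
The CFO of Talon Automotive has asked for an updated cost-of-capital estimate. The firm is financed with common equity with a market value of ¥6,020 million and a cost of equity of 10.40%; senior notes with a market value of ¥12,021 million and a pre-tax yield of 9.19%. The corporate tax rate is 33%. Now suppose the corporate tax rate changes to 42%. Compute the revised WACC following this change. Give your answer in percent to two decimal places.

After the change:
Total capital V = 6020 + 12021 = 18041.
Equity: weight = 6020/18041 = 0.3337; cost = 10.4%.
Senior notes: weight = 12021/18041 = 0.6663; after-tax cost = 9.19% × (1 − 42%) = 5.3302%.
WACC = 0.3337 × 10.4000% + 0.6663 × 5.3302% = 7.0219%.

7.02%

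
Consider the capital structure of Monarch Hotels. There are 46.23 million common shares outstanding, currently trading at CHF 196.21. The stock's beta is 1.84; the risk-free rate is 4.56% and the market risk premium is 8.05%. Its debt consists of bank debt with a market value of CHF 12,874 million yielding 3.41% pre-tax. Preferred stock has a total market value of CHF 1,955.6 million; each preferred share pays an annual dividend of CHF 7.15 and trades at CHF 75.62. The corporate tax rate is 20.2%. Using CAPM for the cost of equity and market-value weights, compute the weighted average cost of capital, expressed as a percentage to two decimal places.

9.59%

Cost of equity via CAPM: Re = 4.56% + 1.84 × 8.05% = 19.3720%.
Cost of preferred: Rp = 7.15 / 75.62 = 9.4552%.
Market value of equity E = 196.21 × 46.23m = 9070.7883m.
Total capital V = 9070.7883 + 1955.6 + 12874 = 23900.3883.
Equity: weight = 9070.7883/23900.3883 = 0.3795; cost = 19.372%.
Preferred: weight = 1955.6/23900.3883 = 0.0818; cost = 9.4552%.
Bank debt: weight = 12874/23900.3883 = 0.5387; after-tax cost = 3.41% × (1 − 20.2%) = 2.7212%.
WACC = 0.3795 × 19.3720% + 0.0818 × 9.4552% + 0.5387 × 2.7212% = 9.5916%.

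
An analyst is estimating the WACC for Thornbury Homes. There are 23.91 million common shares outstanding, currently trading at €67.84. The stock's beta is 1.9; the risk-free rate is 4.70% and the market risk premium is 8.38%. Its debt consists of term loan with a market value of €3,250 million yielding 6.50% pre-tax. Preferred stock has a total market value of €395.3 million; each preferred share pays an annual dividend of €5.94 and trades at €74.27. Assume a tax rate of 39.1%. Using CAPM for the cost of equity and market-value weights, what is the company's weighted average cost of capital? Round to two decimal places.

Cost of equity via CAPM: Re = 4.7% + 1.9 × 8.38% = 20.6220%.
Cost of preferred: Rp = 5.94 / 74.27 = 7.9978%.
Market value of equity E = 67.84 × 23.91m = 1622.0544m.
Total capital V = 1622.0544 + 395.3 + 3250 = 5267.3544.
Equity: weight = 1622.0544/5267.3544 = 0.3079; cost = 20.622%.
Preferred: weight = 395.3/5267.3544 = 0.0750; cost = 7.9978%.
Term loan: weight = 3250/5267.3544 = 0.6170; after-tax cost = 6.5% × (1 − 39.1%) = 3.9585%.
WACC = 0.3079 × 20.6220% + 0.0750 × 7.9978% + 0.6170 × 3.9585% = 9.3931%.

9.39%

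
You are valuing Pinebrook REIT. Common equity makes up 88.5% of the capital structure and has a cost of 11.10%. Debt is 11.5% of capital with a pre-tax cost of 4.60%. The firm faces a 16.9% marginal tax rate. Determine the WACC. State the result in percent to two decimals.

After-tax cost of debt = 4.6% × (1 − 16.9%) = 3.8226%.
WACC = 0.885 × 11.1000% + 0.115 × 3.8226% = 10.2631%.

10.26%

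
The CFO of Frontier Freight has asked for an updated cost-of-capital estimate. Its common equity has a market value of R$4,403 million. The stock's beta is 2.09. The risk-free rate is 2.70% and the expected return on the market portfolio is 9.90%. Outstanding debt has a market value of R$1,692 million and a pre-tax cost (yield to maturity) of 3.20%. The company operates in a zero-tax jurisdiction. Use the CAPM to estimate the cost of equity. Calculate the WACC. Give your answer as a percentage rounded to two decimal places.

Market risk premium = 9.9% − 2.7% = 7.2%.
Cost of equity via CAPM: Re = 2.7% + 2.09 × 7.2% = 17.7480%.
Total capital V = 4403 + 1692 = 6095.
Equity: weight = 4403/6095 = 0.7224; cost = 17.748%.
Debt: weight = 1692/6095 = 0.2776; after-tax cost = 3.2% × (1 − 0%) = 3.2000%.
WACC = 0.7224 × 17.7480% + 0.2776 × 3.2000% = 13.7094%.

13.71%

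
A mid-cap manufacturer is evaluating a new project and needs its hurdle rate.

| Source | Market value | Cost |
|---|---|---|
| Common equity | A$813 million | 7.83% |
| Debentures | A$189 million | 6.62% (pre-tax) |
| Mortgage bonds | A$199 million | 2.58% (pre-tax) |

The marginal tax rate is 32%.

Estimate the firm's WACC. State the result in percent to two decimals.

6.30%

Total capital V = 813 + 189 + 199 = 1201.
Equity: weight = 813/1201 = 0.6769; cost = 7.83%.
Debentures: weight = 189/1201 = 0.1574; after-tax cost = 6.62% × (1 − 32%) = 4.5016%.
Mortgage bonds: weight = 199/1201 = 0.1657; after-tax cost = 2.58% × (1 − 32%) = 1.7544%.
WACC = 0.6769 × 7.8300% + 0.1574 × 4.5016% + 0.1657 × 1.7544% = 6.2995%.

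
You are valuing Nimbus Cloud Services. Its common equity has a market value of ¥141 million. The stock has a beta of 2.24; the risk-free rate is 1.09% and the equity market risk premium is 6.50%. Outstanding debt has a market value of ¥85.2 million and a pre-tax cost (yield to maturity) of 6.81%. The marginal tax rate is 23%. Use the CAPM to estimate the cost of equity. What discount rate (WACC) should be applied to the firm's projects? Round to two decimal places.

Cost of equity via CAPM: Re = 1.09% + 2.24 × 6.5% = 15.6500%.
Total capital V = 141 + 85.2 = 226.2.
Equity: weight = 141/226.2 = 0.6233; cost = 15.65%.
Debt: weight = 85.2/226.2 = 0.3767; after-tax cost = 6.81% × (1 − 23%) = 5.2437%.
WACC = 0.6233 × 15.6500% + 0.3767 × 5.2437% = 11.7304%.

11.73%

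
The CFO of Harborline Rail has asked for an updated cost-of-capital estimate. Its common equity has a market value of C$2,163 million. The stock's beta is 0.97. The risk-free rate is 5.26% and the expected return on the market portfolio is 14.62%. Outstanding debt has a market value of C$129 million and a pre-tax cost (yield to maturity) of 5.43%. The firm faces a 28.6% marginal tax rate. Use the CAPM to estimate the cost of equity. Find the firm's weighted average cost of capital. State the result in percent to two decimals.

Market risk premium = 14.62% − 5.26% = 9.36%.
Cost of equity via CAPM: Re = 5.26% + 0.97 × 9.36% = 14.3392%.
Total capital V = 2163 + 129 = 2292.
Equity: weight = 2163/2292 = 0.9437; cost = 14.3392%.
Debt: weight = 129/2292 = 0.0563; after-tax cost = 5.43% × (1 − 28.6%) = 3.8770%.
WACC = 0.9437 × 14.3392% + 0.0563 × 3.8770% = 13.7504%.

13.75%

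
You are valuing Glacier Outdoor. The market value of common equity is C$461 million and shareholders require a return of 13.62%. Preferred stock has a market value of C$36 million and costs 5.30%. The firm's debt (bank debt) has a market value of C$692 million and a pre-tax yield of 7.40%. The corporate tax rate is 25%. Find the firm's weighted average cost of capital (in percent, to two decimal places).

Total capital V = 461 + 36 + 692 = 1189.
Equity: weight = 461/1189 = 0.3877; cost = 13.62%.
Preferred: weight = 36/1189 = 0.0303; cost = 5.3%.
Bank debt: weight = 692/1189 = 0.5820; after-tax cost = 7.4% × (1 − 25%) = 5.5500%.
WACC = 0.3877 × 13.6200% + 0.0303 × 5.3000% + 0.5820 × 5.5500% = 8.6713%.

8.67%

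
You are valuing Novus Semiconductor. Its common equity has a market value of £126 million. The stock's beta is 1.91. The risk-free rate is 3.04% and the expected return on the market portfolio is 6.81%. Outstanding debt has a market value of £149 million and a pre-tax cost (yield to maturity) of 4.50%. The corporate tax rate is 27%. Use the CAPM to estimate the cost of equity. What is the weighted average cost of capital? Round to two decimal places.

6.47%

Market risk premium = 6.81% − 3.04% = 3.77%.
Cost of equity via CAPM: Re = 3.04% + 1.91 × 3.77% = 10.2407%.
Total capital V = 126 + 149 = 275.
Equity: weight = 126/275 = 0.4582; cost = 10.2407%.
Debt: weight = 149/275 = 0.5418; after-tax cost = 4.5% × (1 − 27%) = 3.2850%.
WACC = 0.4582 × 10.2407% + 0.5418 × 3.2850% = 6.4720%.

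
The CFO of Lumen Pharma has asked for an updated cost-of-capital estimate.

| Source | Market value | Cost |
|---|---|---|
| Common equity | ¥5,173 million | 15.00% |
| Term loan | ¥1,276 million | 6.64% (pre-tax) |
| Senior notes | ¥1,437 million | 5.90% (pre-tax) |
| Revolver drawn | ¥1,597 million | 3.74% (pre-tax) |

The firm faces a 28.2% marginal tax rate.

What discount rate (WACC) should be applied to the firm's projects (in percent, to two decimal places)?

Total capital V = 5173 + 1276 + 1437 + 1597 = 9483.
Equity: weight = 5173/9483 = 0.5455; cost = 15%.
Term loan: weight = 1276/9483 = 0.1346; after-tax cost = 6.64% × (1 − 28.2%) = 4.7675%.
Senior notes: weight = 1437/9483 = 0.1515; after-tax cost = 5.9% × (1 − 28.2%) = 4.2362%.
Revolver drawn: weight = 1597/9483 = 0.1684; after-tax cost = 3.74% × (1 − 28.2%) = 2.6853%.
WACC = 0.5455 × 15.0000% + 0.1346 × 4.7675% + 0.1515 × 4.2362% + 0.1684 × 2.6853% = 9.9182%.

9.92%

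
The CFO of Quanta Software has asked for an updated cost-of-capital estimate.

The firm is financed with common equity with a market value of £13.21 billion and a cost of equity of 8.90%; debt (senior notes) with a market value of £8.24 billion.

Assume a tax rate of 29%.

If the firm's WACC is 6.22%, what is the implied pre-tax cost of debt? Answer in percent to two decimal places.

Total capital V = 13.21 + 8.24 = 21.45.
Equity weight = 13.21/21.45 = 0.6159.
Senior notes weight = 8.24/21.45 = 0.3841.
Equity contribution = 0.6159 × 8.9% = 5.4811%.
Remaining for debt = 6.22% − 5.4811% = 0.7389%.
Rd × (1 − 29%) × 0.3841 = 0.7389%  ⇒  Rd = 2.7092%.

2.71%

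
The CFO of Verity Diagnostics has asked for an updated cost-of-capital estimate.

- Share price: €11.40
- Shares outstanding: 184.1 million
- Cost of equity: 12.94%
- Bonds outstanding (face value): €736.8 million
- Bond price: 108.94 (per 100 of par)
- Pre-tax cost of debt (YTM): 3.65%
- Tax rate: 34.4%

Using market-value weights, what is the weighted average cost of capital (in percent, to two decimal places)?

10.02%

Market value of equity E = 11.4 × 184.1m = 2098.74m. Market value of debt D = 736.8m × 108.94/100 = 802.66992m.
Total capital V = 2098.74 + 802.66992 = 2901.40992.
Equity: weight = 2098.74/2901.40992 = 0.7234; cost = 12.94%.
Bonds outstanding: weight = 802.66992/2901.40992 = 0.2766; after-tax cost = 3.65% × (1 − 34.4%) = 2.3944%.
WACC = 0.7234 × 12.9400% + 0.2766 × 2.3944% = 10.0226%.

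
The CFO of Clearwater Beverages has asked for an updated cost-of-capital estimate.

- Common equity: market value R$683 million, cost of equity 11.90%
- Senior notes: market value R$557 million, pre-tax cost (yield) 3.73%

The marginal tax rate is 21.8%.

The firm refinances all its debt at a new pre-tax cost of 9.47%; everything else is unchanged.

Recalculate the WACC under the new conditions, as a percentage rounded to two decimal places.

After the change:
Total capital V = 683 + 557 = 1240.
Equity: weight = 683/1240 = 0.5508; cost = 11.9%.
Senior notes: weight = 557/1240 = 0.4492; after-tax cost = 9.47% × (1 − 21.8%) = 7.4055%.
WACC = 0.5508 × 11.9000% + 0.4492 × 7.4055% = 9.8811%.

9.88%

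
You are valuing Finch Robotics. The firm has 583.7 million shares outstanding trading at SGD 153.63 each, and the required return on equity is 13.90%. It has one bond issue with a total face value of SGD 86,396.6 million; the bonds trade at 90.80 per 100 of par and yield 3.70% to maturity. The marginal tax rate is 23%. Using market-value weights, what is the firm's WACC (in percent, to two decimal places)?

Market value of equity E = 153.63 × 583.7m = 89673.831m. Market value of debt D = 86396.6m × 90.8/100 = 78448.1128m.
Total capital V = 89673.831 + 78448.1128 = 168121.9438.
Equity: weight = 89673.831/168121.9438 = 0.5334; cost = 13.9%.
Bonds outstanding: weight = 78448.1128/168121.9438 = 0.4666; after-tax cost = 3.7% × (1 − 23%) = 2.8490%.
WACC = 0.5334 × 13.9000% + 0.4666 × 2.8490% = 8.7434%.

8.74%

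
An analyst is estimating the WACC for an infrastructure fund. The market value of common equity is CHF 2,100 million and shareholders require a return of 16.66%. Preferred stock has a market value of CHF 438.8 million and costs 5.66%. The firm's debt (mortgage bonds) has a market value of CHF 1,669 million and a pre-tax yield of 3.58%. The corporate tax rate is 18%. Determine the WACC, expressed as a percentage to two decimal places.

Total capital V = 2100 + 438.8 + 1669 = 4207.8.
Equity: weight = 2100/4207.8 = 0.4991; cost = 16.66%.
Preferred: weight = 438.8/4207.8 = 0.1043; cost = 5.66%.
Mortgage bonds: weight = 1669/4207.8 = 0.3966; after-tax cost = 3.58% × (1 − 18%) = 2.9356%.
WACC = 0.4991 × 16.6600% + 0.1043 × 5.6600% + 0.3966 × 2.9356% = 10.0692%.

10.07%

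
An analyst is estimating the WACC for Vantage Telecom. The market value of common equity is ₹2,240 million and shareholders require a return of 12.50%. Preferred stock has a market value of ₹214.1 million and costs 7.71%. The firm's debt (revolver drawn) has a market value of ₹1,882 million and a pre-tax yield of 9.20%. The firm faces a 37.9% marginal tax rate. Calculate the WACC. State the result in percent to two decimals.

Total capital V = 2240 + 214.1 + 1882 = 4336.1.
Equity: weight = 2240/4336.1 = 0.5166; cost = 12.5%.
Preferred: weight = 214.1/4336.1 = 0.0494; cost = 7.71%.
Revolver drawn: weight = 1882/4336.1 = 0.4340; after-tax cost = 9.2% × (1 − 37.9%) = 5.7132%.
WACC = 0.5166 × 12.5000% + 0.0494 × 7.7100% + 0.4340 × 5.7132% = 9.3178%.

9.32%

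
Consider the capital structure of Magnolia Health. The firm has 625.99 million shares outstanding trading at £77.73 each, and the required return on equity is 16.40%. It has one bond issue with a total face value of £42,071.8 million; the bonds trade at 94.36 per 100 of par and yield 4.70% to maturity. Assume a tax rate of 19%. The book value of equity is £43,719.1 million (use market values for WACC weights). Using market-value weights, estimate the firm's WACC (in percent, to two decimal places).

Market value of equity E = 77.73 × 625.99m = 48658.2027m. Market value of debt D = 42071.8m × 94.36/100 = 39698.95048m.
Total capital V = 48658.2027 + 39698.95048 = 88357.15318.
Equity: weight = 48658.2027/88357.15318 = 0.5507; cost = 16.4%.
Bonds outstanding: weight = 39698.95048/88357.15318 = 0.4493; after-tax cost = 4.7% × (1 − 19%) = 3.8070%.
WACC = 0.5507 × 16.4000% + 0.4493 × 3.8070% = 10.7420%.

10.74%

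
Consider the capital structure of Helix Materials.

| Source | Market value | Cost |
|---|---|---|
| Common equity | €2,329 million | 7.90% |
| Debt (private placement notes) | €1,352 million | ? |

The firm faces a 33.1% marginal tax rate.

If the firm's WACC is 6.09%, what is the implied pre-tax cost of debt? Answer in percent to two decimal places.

4.44%

Total capital V = 2329 + 1352 = 3681.
Equity weight = 2329/3681 = 0.6327.
Private placement notes weight = 1352/3681 = 0.3673.
Equity contribution = 0.6327 × 7.9% = 4.9984%.
Remaining for debt = 6.09% − 4.9984% = 1.0916%.
Rd × (1 − 33.1%) × 0.3673 = 1.0916%  ⇒  Rd = 4.4425%.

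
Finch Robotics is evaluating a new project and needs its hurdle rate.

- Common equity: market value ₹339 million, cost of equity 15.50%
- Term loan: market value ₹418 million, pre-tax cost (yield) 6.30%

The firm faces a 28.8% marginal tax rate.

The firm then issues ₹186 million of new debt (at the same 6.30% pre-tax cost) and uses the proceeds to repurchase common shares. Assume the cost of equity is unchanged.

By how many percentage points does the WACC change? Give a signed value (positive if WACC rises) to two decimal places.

-2.71 pp

Current WACC:
Total capital V = 339 + 418 = 757.
Equity: weight = 339/757 = 0.4478; cost = 15.5%.
Term loan: weight = 418/757 = 0.5522; after-tax cost = 6.3% × (1 − 28.8%) = 4.4856%.
WACC = 0.4478 × 15.5000% + 0.5522 × 4.4856% = 9.4181%.
After the change:
Total capital V = 153 + 604 = 757.
Equity: weight = 153/757 = 0.2021; cost = 15.5%.
Term loan: weight = 604/757 = 0.7979; after-tax cost = 6.3% × (1 − 28.8%) = 4.4856%.
WACC = 0.2021 × 15.5000% + 0.7979 × 4.4856% = 6.7118%.
Change in WACC = 6.7118% − 9.4181% = -2.7063 pp.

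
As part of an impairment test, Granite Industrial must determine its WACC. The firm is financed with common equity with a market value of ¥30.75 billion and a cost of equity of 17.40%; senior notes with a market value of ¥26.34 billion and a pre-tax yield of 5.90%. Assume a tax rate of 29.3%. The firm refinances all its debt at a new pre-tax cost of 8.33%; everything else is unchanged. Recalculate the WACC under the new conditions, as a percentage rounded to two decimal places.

After the change:
Total capital V = 30.75 + 26.34 = 57.09.
Equity: weight = 30.75/57.09 = 0.5386; cost = 17.4%.
Senior notes: weight = 26.34/57.09 = 0.4614; after-tax cost = 8.33% × (1 − 29.3%) = 5.8893%.
WACC = 0.5386 × 17.4000% + 0.4614 × 5.8893% = 12.0892%.

12.09%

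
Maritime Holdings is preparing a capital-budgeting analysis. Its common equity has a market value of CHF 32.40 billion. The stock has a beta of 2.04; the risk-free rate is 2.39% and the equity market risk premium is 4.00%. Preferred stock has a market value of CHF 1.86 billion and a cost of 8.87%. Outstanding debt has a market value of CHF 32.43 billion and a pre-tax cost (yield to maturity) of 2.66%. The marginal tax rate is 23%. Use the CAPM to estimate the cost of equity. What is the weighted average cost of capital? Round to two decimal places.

Cost of equity via CAPM: Re = 2.39% + 2.04 × 4.0% = 10.5500%.
Total capital V = 32.4 + 1.86 + 32.43 = 66.69.
Equity: weight = 32.4/66.69 = 0.4858; cost = 10.55%.
Preferred: weight = 1.86/66.69 = 0.0279; cost = 8.87%.
Debt: weight = 32.43/66.69 = 0.4863; after-tax cost = 2.66% × (1 − 23%) = 2.0482%.
WACC = 0.4858 × 10.5500% + 0.0279 × 8.8700% + 0.4863 × 2.0482% = 6.3689%.

6.37%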